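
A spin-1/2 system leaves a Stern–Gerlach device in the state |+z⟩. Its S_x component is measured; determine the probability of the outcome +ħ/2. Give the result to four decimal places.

In the S_z basis, |+z⟩ = |+z⟩ and |+x⟩ = (|+z⟩ + |-z⟩)/√2.
|⟨+x|+z⟩|² = 1/2.

0.5000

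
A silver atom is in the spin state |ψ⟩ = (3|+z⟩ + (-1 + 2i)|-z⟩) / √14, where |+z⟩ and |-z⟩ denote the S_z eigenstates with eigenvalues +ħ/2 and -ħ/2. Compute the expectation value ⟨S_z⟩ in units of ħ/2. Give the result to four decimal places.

0.2857

⟨σ_z⟩ = |a|² - |b|² divided by |a|²+|b|², with a, b the |+z⟩, |-z⟩ amplitudes.
= (9 - 5)/14 = 4/14.
⟨S_z⟩ = (ħ/2)·⟨σ_z⟩.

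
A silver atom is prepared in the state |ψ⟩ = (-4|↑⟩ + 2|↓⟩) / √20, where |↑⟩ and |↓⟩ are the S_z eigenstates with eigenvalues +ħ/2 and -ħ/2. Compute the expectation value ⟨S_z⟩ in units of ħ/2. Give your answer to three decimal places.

0.600

⟨σ_z⟩ = |a|² - |b|² divided by |a|²+|b|², with a, b the |↑⟩, |↓⟩ amplitudes.
= (16 - 4)/20 = 12/20.
⟨S_z⟩ = (ħ/2)·⟨σ_z⟩.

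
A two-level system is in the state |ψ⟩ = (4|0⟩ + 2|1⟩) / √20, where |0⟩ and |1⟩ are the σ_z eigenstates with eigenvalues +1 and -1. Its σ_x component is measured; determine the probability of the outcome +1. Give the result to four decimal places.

0.9000

|+x⟩ = (|0⟩ + |1⟩)/√2, so ⟨+x|ψ⟩ = (6) / (√2·√20).
P = |6|² / 40 = 36/40.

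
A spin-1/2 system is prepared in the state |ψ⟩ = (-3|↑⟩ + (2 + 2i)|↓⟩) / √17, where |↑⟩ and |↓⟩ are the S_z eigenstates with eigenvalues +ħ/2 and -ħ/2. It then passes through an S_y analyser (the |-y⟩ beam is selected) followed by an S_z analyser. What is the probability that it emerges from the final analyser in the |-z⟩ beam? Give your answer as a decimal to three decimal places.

First analyser (S_y): P(|-y⟩) = |⟨-y|ψ⟩|² = 29/34.
After stage 1 the state is |-y⟩; P(|-z⟩) = |⟨-z|-y⟩|² = 1/2.
Joint probability = 29/34 × 1/2 = 0.426.

0.426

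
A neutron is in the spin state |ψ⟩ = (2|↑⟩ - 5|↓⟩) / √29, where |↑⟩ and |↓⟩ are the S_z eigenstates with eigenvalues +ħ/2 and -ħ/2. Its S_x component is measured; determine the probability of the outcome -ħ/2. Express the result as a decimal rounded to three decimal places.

0.845

|-x⟩ = (|↑⟩ - |↓⟩)/√2, so ⟨-x|ψ⟩ = (7) / (√2·√29).
P = |7|² / 58 = 49/58.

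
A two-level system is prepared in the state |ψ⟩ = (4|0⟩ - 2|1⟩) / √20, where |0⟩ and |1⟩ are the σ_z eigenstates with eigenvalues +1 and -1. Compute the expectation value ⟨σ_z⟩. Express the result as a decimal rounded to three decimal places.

0.600

⟨σ_z⟩ = |a|² - |b|² divided by |a|²+|b|², with a, b the |0⟩, |1⟩ amplitudes.
= (16 - 4)/20 = 12/20.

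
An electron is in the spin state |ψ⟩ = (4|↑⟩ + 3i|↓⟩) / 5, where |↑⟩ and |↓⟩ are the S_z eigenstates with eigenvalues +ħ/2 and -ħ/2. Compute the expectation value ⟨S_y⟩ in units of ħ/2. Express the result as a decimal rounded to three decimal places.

⟨σ_y⟩ = 2 Im(a* b)/(|a|²+|b|²) with a = 4, b = 3i.
a* b = 12i, so ⟨σ_y⟩ = 24/25.
⟨S_y⟩ = (ħ/2)·⟨σ_y⟩.

0.960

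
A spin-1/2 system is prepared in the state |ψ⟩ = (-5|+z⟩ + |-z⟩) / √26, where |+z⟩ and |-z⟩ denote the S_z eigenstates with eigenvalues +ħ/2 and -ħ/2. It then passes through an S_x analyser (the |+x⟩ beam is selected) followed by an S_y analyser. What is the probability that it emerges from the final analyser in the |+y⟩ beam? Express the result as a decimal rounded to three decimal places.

0.154

First analyser (S_x): P(|+x⟩) = |⟨+x|ψ⟩|² = 16/52.
After stage 1 the state is |+x⟩; P(|+y⟩) = |⟨+y|+x⟩|² = 1/2.
Joint probability = 16/52 × 1/2 = 0.154.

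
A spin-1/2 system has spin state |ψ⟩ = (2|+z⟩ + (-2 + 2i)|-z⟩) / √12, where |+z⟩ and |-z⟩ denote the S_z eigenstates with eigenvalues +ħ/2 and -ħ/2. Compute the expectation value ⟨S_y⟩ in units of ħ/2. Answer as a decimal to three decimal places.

⟨σ_y⟩ = 2 Im(a* b)/(|a|²+|b|²) with a = 2, b = (-2 + 2i).
a* b = (-4 + 4i), so ⟨σ_y⟩ = 8/12.
⟨S_y⟩ = (ħ/2)·⟨σ_y⟩.

0.667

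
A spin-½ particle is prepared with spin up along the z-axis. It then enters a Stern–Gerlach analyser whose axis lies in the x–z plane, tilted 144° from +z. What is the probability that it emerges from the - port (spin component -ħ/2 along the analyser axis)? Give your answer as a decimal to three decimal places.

0.905

For spin-½, the probability of finding spin-up along an axis at angle θ to the initial spin direction is cos²(θ/2); spin-down is sin²(θ/2).
θ = 144°, so P = sin²(72°) ≈ 0.905.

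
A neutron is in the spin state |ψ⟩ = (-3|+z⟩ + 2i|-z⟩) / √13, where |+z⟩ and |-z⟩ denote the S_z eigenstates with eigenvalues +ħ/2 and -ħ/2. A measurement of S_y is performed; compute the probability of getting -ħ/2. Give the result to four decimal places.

0.9615

|-y⟩ = (|+z⟩ - i|-z⟩)/√2, so ⟨-y|ψ⟩ = (-5) / (√2·√13).
P = |-5|² / 26 = 25/26.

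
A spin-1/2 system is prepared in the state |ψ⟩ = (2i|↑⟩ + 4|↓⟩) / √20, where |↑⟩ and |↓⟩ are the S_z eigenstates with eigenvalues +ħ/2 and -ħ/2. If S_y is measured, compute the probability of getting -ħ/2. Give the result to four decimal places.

|-y⟩ = (|↑⟩ - i|↓⟩)/√2, so ⟨-y|ψ⟩ = (6i) / (√2·√20).
P = |6i|² / 40 = 36/40.

0.9000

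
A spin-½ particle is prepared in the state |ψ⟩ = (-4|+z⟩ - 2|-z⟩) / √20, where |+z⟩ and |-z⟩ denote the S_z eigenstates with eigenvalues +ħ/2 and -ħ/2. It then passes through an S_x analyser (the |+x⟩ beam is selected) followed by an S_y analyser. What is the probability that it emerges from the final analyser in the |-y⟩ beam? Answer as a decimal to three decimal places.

First analyser (S_x): P(|+x⟩) = |⟨+x|ψ⟩|² = 36/40.
After stage 1 the state is |+x⟩; P(|-y⟩) = |⟨-y|+x⟩|² = 1/2.
Joint probability = 36/40 × 1/2 = 0.450.

0.450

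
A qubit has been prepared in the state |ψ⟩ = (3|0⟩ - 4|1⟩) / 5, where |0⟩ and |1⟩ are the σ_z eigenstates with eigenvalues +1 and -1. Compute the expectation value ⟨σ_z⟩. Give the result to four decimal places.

⟨σ_z⟩ = |a|² - |b|² divided by |a|²+|b|², with a, b the |0⟩, |1⟩ amplitudes.
= (9 - 16)/25 = -7/25.

-0.2800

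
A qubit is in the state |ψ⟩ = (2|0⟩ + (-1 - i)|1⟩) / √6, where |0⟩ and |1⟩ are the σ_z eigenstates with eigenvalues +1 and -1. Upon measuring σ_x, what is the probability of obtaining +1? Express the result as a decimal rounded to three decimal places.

0.167

|+x⟩ = (|0⟩ + |1⟩)/√2, so ⟨+x|ψ⟩ = (1 - i) / (√2·√6).
P = |1 - i|² / 12 = 2/12.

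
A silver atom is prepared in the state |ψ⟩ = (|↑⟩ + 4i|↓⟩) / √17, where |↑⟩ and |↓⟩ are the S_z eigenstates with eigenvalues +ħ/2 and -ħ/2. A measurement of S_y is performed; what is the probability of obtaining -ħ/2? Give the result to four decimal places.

|-y⟩ = (|↑⟩ - i|↓⟩)/√2, so ⟨-y|ψ⟩ = (-3) / (√2·√17).
P = |-3|² / 34 = 9/34.

0.2647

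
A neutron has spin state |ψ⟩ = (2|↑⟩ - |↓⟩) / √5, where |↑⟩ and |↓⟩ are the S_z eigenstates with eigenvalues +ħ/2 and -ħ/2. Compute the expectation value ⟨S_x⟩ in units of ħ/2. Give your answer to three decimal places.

⟨σ_x⟩ = 2 Re(a* b)/(|a|²+|b|²) with a = 2, b = -1.
a* b = -2, so ⟨σ_x⟩ = -4/5.
⟨S_x⟩ = (ħ/2)·⟨σ_x⟩.

-0.800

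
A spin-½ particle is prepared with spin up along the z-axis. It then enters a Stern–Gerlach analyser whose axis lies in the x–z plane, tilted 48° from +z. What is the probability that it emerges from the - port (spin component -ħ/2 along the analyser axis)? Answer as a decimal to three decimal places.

0.165

For spin-½, the probability of finding spin-up along an axis at angle θ to the initial spin direction is cos²(θ/2); spin-down is sin²(θ/2).
θ = 48°, so P = sin²(24°) ≈ 0.165.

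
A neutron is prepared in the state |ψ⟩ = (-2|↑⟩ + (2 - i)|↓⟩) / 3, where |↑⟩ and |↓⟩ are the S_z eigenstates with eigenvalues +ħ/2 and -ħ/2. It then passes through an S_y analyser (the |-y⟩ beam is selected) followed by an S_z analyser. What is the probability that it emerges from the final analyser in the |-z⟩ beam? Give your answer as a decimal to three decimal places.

0.139

First analyser (S_y): P(|-y⟩) = |⟨-y|ψ⟩|² = 5/18.
After stage 1 the state is |-y⟩; P(|-z⟩) = |⟨-z|-y⟩|² = 1/2.
Joint probability = 5/18 × 1/2 = 0.139.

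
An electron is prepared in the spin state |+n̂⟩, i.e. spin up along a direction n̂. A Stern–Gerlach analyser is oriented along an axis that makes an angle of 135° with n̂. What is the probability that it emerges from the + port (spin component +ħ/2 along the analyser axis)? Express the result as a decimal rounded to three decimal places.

0.146

For spin-½, the probability of finding spin-up along an axis at angle θ to the initial spin direction is cos²(θ/2); spin-down is sin²(θ/2).
θ = 135°, so P = cos²(67.5°) ≈ 0.146.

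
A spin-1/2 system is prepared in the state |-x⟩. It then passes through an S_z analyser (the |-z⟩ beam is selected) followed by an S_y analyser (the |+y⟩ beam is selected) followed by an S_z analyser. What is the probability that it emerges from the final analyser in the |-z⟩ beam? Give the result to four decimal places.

First analyser (S_z): from |-x⟩, P(|-z⟩) = 1/2.
After stage 1 the state is |-z⟩; P(|+y⟩) = |⟨+y|-z⟩|² = 1/2.
After stage 2 the state is |+y⟩; P(|-z⟩) = |⟨-z|+y⟩|² = 1/2.
Joint probability = 1/2 × 1/2 × 1/2 = 0.1250.

0.1250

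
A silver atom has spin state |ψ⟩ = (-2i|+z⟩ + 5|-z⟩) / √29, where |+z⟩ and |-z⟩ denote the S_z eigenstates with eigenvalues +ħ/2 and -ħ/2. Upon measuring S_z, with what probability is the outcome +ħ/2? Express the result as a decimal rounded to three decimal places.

The +ħ/2 outcome corresponds to |+z⟩. Its amplitude in |ψ⟩ is -2i/√29.
P = |-2i|² / 29 = 4/29.

0.138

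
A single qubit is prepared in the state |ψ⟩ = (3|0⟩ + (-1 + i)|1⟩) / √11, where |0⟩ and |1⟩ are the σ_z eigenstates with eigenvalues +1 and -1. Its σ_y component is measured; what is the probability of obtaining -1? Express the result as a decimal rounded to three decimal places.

|-y⟩ = (|0⟩ - i|1⟩)/√2, so ⟨-y|ψ⟩ = (2 - i) / (√2·√11).
P = |2 - i|² / 22 = 5/22.

0.227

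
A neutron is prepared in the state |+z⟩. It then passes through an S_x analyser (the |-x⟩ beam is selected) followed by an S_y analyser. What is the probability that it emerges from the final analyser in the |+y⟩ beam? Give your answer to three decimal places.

First analyser (S_x): from |+z⟩, P(|-x⟩) = 1/2.
After stage 1 the state is |-x⟩; P(|+y⟩) = |⟨+y|-x⟩|² = 1/2.
Joint probability = 1/2 × 1/2 = 0.250.

0.250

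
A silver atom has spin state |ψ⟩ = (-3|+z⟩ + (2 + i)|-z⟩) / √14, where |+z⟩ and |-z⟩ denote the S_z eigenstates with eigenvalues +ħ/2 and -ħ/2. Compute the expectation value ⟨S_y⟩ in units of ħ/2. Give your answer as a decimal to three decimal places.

⟨σ_y⟩ = 2 Im(a* b)/(|a|²+|b|²) with a = -3, b = (2 + i).
a* b = (-6 - 3i), so ⟨σ_y⟩ = -6/14.
⟨S_y⟩ = (ħ/2)·⟨σ_y⟩.

-0.429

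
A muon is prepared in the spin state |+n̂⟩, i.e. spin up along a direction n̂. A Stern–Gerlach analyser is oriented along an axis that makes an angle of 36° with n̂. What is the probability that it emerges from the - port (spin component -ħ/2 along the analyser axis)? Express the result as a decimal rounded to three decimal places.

0.095

For spin-½, the probability of finding spin-up along an axis at angle θ to the initial spin direction is cos²(θ/2); spin-down is sin²(θ/2).
θ = 36°, so P = sin²(18°) ≈ 0.095.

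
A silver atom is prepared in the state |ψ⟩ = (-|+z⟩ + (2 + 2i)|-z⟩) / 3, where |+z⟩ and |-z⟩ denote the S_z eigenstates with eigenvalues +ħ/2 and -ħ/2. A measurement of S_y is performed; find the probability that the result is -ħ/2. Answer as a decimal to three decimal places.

0.722

|-y⟩ = (|+z⟩ - i|-z⟩)/√2, so ⟨-y|ψ⟩ = (-3 + 2i) / (√2·3).
P = |-3 + 2i|² / 18 = 13/18.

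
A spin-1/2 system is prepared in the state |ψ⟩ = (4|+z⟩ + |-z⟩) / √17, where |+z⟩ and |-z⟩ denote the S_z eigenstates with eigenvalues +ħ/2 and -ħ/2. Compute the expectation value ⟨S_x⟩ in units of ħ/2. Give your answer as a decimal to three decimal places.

⟨σ_x⟩ = 2 Re(a* b)/(|a|²+|b|²) with a = 4, b = 1.
a* b = 4, so ⟨σ_x⟩ = 8/17.
⟨S_x⟩ = (ħ/2)·⟨σ_x⟩.

0.471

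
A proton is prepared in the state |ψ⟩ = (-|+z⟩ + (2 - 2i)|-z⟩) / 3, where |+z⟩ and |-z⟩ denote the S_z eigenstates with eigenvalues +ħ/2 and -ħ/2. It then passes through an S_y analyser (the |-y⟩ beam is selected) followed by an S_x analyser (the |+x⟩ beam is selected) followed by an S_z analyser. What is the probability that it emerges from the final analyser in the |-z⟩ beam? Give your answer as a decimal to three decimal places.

First analyser (S_y): P(|-y⟩) = |⟨-y|ψ⟩|² = 5/18.
After stage 1 the state is |-y⟩; P(|+x⟩) = |⟨+x|-y⟩|² = 1/2.
After stage 2 the state is |+x⟩; P(|-z⟩) = |⟨-z|+x⟩|² = 1/2.
Joint probability = 5/18 × 1/2 × 1/2 = 0.069.

0.069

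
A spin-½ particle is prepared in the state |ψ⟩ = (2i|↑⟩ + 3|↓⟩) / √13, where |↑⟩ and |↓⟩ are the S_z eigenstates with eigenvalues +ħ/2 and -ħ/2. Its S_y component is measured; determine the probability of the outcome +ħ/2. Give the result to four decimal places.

|+y⟩ = (|↑⟩ + i|↓⟩)/√2, so ⟨+y|ψ⟩ = (-i) / (√2·√13).
P = |-i|² / 26 = 1/26.

0.0385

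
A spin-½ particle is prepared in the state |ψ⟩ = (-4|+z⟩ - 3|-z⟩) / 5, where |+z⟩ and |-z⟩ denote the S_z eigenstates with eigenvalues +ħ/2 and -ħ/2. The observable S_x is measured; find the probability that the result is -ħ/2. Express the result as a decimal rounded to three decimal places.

|-x⟩ = (|+z⟩ - |-z⟩)/√2, so ⟨-x|ψ⟩ = (-1) / (√2·5).
P = |-1|² / 50 = 1/50.

0.020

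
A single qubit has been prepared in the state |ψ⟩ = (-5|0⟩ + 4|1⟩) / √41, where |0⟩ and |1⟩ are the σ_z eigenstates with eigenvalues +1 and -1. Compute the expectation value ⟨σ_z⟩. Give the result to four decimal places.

0.2195

⟨σ_z⟩ = |a|² - |b|² divided by |a|²+|b|², with a, b the |0⟩, |1⟩ amplitudes.
= (25 - 16)/41 = 9/41.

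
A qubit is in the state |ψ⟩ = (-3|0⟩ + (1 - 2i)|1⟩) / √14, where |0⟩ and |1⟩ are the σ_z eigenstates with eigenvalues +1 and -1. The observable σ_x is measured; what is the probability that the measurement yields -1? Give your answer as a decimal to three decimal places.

|-x⟩ = (|0⟩ - |1⟩)/√2, so ⟨-x|ψ⟩ = (-4 + 2i) / (√2·√14).
P = |-4 + 2i|² / 28 = 20/28.

0.714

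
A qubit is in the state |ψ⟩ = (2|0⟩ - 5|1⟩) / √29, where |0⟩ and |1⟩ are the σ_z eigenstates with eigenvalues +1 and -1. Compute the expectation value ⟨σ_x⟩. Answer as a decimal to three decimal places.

-0.690

⟨σ_x⟩ = 2 Re(a* b)/(|a|²+|b|²) with a = 2, b = -5.
a* b = -10, so ⟨σ_x⟩ = -20/29.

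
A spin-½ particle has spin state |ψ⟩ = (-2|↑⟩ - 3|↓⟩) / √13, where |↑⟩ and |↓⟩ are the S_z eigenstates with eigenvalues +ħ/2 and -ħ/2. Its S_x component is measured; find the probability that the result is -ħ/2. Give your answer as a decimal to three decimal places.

|-x⟩ = (|↑⟩ - |↓⟩)/√2, so ⟨-x|ψ⟩ = (1) / (√2·√13).
P = |1|² / 26 = 1/26.

0.038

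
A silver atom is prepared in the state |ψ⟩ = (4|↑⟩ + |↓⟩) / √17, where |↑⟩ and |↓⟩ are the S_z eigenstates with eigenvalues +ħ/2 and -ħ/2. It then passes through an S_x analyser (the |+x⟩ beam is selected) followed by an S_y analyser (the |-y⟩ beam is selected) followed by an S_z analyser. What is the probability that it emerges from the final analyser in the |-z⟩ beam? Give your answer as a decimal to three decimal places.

First analyser (S_x): P(|+x⟩) = |⟨+x|ψ⟩|² = 25/34.
After stage 1 the state is |+x⟩; P(|-y⟩) = |⟨-y|+x⟩|² = 1/2.
After stage 2 the state is |-y⟩; P(|-z⟩) = |⟨-z|-y⟩|² = 1/2.
Joint probability = 25/34 × 1/2 × 1/2 = 0.184.

0.184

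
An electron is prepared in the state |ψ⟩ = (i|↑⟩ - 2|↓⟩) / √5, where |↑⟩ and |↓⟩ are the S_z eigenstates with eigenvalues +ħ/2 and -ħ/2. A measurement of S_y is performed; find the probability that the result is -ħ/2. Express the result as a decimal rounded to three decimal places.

|-y⟩ = (|↑⟩ - i|↓⟩)/√2, so ⟨-y|ψ⟩ = (-i) / (√2·√5).
P = |-i|² / 10 = 1/10.

0.100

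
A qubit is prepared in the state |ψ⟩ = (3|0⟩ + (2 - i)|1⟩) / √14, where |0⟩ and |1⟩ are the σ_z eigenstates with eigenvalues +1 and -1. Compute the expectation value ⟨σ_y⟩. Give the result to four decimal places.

⟨σ_y⟩ = 2 Im(a* b)/(|a|²+|b|²) with a = 3, b = (2 - i).
a* b = (6 - 3i), so ⟨σ_y⟩ = -6/14.

-0.4286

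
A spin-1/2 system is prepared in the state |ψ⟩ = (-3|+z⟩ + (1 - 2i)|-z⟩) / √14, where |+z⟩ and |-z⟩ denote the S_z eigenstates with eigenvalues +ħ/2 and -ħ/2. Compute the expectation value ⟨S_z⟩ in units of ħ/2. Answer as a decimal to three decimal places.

⟨σ_z⟩ = |a|² - |b|² divided by |a|²+|b|², with a, b the |+z⟩, |-z⟩ amplitudes.
= (9 - 5)/14 = 4/14.
⟨S_z⟩ = (ħ/2)·⟨σ_z⟩.

0.286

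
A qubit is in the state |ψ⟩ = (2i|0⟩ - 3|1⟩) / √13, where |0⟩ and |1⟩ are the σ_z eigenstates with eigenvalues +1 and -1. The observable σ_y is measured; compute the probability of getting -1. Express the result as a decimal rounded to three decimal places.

|-y⟩ = (|0⟩ - i|1⟩)/√2, so ⟨-y|ψ⟩ = (-i) / (√2·√13).
P = |-i|² / 26 = 1/26.

0.038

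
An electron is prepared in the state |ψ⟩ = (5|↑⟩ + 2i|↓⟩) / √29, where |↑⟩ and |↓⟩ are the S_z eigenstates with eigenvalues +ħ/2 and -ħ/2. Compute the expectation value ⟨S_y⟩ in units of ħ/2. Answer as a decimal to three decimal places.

⟨σ_y⟩ = 2 Im(a* b)/(|a|²+|b|²) with a = 5, b = 2i.
a* b = 10i, so ⟨σ_y⟩ = 20/29.
⟨S_y⟩ = (ħ/2)·⟨σ_y⟩.

0.690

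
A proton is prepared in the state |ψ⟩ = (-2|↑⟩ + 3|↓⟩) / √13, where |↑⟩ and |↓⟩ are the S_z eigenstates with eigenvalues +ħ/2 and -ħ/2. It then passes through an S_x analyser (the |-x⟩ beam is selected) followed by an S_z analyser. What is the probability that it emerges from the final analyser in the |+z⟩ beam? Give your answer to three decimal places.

First analyser (S_x): P(|-x⟩) = |⟨-x|ψ⟩|² = 25/26.
After stage 1 the state is |-x⟩; P(|+z⟩) = |⟨+z|-x⟩|² = 1/2.
Joint probability = 25/26 × 1/2 = 0.481.

0.481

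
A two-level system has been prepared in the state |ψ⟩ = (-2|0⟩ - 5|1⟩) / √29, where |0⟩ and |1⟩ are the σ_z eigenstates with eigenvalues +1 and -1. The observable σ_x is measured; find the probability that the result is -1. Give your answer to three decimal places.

|-x⟩ = (|0⟩ - |1⟩)/√2, so ⟨-x|ψ⟩ = (3) / (√2·√29).
P = |3|² / 58 = 9/58.

0.155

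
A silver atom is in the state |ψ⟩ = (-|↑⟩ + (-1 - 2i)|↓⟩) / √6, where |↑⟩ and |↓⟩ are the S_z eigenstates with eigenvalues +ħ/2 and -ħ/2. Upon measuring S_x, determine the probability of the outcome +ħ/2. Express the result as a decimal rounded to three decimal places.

0.667

|+x⟩ = (|↑⟩ + |↓⟩)/√2, so ⟨+x|ψ⟩ = (-2 - 2i) / (√2·√6).
P = |-2 - 2i|² / 12 = 8/12.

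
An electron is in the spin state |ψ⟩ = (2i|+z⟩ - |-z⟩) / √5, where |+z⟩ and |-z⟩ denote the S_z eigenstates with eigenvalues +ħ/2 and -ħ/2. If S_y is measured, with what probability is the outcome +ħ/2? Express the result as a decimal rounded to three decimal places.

0.900

|+y⟩ = (|+z⟩ + i|-z⟩)/√2, so ⟨+y|ψ⟩ = (3i) / (√2·√5).
P = |3i|² / 10 = 9/10.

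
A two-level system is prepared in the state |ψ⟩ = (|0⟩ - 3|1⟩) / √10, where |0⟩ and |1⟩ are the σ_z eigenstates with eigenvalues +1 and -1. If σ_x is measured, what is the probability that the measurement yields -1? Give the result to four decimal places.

|-x⟩ = (|0⟩ - |1⟩)/√2, so ⟨-x|ψ⟩ = (4) / (√2·√10).
P = |4|² / 20 = 16/20.

0.8000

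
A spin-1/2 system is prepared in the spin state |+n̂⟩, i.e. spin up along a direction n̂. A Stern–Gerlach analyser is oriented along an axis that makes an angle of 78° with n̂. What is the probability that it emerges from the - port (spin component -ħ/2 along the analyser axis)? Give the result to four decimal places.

For spin-½, the probability of finding spin-up along an axis at angle θ to the initial spin direction is cos²(θ/2); spin-down is sin²(θ/2).
θ = 78°, so P = sin²(39°) ≈ 0.3960.

0.3960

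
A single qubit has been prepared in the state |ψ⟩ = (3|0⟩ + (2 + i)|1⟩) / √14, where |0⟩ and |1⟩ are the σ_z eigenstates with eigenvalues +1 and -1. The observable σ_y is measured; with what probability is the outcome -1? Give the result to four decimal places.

|-y⟩ = (|0⟩ - i|1⟩)/√2, so ⟨-y|ψ⟩ = (2 + 2i) / (√2·√14).
P = |2 + 2i|² / 28 = 8/28.

0.2857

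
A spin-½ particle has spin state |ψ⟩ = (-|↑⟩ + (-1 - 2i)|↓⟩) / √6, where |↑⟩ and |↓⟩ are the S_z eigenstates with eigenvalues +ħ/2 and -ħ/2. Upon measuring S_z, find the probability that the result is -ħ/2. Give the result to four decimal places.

The -ħ/2 outcome corresponds to |↓⟩. Its amplitude in |ψ⟩ is (-1 - 2i)/√6.
P = |-1 - 2i|² / 6 = 5/6.

0.8333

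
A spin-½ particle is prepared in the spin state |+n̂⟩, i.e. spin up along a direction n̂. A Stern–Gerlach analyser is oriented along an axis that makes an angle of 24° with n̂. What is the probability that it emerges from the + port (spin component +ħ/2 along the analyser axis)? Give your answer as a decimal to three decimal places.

For spin-½, the probability of finding spin-up along an axis at angle θ to the initial spin direction is cos²(θ/2); spin-down is sin²(θ/2).
θ = 24°, so P = cos²(12°) ≈ 0.957.

0.957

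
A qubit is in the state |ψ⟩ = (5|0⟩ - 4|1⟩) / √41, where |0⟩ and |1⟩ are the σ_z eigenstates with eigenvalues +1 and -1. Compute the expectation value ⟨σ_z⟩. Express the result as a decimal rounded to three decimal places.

⟨σ_z⟩ = |a|² - |b|² divided by |a|²+|b|², with a, b the |0⟩, |1⟩ amplitudes.
= (25 - 16)/41 = 9/41.

0.220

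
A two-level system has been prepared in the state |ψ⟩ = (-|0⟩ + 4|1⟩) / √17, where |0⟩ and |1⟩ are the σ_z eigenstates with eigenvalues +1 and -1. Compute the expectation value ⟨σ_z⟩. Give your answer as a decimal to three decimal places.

-0.882

⟨σ_z⟩ = |a|² - |b|² divided by |a|²+|b|², with a, b the |0⟩, |1⟩ amplitudes.
= (1 - 16)/17 = -15/17.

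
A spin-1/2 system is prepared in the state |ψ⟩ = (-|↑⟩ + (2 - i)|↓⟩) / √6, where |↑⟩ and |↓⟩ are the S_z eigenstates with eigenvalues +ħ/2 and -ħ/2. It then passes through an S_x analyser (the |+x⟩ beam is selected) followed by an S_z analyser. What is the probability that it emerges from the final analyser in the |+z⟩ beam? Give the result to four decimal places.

0.0833

First analyser (S_x): P(|+x⟩) = |⟨+x|ψ⟩|² = 2/12.
After stage 1 the state is |+x⟩; P(|+z⟩) = |⟨+z|+x⟩|² = 1/2.
Joint probability = 2/12 × 1/2 = 0.0833.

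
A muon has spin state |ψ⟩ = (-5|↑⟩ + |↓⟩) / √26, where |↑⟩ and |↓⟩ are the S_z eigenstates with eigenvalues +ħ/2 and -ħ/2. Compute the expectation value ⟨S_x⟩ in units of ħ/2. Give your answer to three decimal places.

⟨σ_x⟩ = 2 Re(a* b)/(|a|²+|b|²) with a = -5, b = 1.
a* b = -5, so ⟨σ_x⟩ = -10/26.
⟨S_x⟩ = (ħ/2)·⟨σ_x⟩.

-0.385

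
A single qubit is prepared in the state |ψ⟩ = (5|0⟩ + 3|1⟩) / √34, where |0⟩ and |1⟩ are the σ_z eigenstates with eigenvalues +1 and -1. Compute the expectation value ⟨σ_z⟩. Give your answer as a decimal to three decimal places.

⟨σ_z⟩ = |a|² - |b|² divided by |a|²+|b|², with a, b the |0⟩, |1⟩ amplitudes.
= (25 - 9)/34 = 16/34.

0.471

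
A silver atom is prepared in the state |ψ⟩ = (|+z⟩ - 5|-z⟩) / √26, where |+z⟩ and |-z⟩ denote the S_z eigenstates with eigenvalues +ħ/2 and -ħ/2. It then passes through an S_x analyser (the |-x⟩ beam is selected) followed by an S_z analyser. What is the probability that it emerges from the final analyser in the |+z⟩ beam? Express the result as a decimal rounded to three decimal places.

0.346

First analyser (S_x): P(|-x⟩) = |⟨-x|ψ⟩|² = 36/52.
After stage 1 the state is |-x⟩; P(|+z⟩) = |⟨+z|-x⟩|² = 1/2.
Joint probability = 36/52 × 1/2 = 0.346.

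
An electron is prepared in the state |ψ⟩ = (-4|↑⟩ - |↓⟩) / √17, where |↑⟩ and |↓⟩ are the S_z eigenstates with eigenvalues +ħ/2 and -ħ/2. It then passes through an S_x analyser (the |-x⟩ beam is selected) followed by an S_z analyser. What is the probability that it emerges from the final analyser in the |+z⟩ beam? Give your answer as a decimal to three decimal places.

0.132

First analyser (S_x): P(|-x⟩) = |⟨-x|ψ⟩|² = 9/34.
After stage 1 the state is |-x⟩; P(|+z⟩) = |⟨+z|-x⟩|² = 1/2.
Joint probability = 9/34 × 1/2 = 0.132.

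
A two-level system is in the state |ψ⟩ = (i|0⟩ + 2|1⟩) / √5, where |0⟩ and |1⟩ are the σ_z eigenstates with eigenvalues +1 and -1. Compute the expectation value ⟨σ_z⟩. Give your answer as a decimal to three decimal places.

-0.600

⟨σ_z⟩ = |a|² - |b|² divided by |a|²+|b|², with a, b the |0⟩, |1⟩ amplitudes.
= (1 - 4)/5 = -3/5.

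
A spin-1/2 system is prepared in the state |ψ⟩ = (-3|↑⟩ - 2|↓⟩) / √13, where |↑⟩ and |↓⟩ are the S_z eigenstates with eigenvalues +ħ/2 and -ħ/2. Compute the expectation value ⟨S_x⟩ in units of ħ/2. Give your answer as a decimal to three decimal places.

0.923

⟨σ_x⟩ = 2 Re(a* b)/(|a|²+|b|²) with a = -3, b = -2.
a* b = 6, so ⟨σ_x⟩ = 12/13.
⟨S_x⟩ = (ħ/2)·⟨σ_x⟩.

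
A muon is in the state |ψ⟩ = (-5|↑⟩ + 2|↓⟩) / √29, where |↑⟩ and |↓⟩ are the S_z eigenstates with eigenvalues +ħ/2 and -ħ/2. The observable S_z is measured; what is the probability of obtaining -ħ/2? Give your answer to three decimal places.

0.138

The -ħ/2 outcome corresponds to |↓⟩. Its amplitude in |ψ⟩ is 2/√29.
P = |2|² / 29 = 4/29.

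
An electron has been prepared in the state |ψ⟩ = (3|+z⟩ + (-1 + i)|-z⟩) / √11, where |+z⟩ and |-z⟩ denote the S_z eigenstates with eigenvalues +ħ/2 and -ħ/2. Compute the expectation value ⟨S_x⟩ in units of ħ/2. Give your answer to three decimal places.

⟨σ_x⟩ = 2 Re(a* b)/(|a|²+|b|²) with a = 3, b = (-1 + i).
a* b = (-3 + 3i), so ⟨σ_x⟩ = -6/11.
⟨S_x⟩ = (ħ/2)·⟨σ_x⟩.

-0.545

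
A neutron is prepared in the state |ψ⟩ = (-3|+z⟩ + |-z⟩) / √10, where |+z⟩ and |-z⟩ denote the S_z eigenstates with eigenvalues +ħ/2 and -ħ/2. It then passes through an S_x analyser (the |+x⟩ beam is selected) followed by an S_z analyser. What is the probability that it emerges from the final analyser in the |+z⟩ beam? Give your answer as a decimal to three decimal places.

First analyser (S_x): P(|+x⟩) = |⟨+x|ψ⟩|² = 4/20.
After stage 1 the state is |+x⟩; P(|+z⟩) = |⟨+z|+x⟩|² = 1/2.
Joint probability = 4/20 × 1/2 = 0.100.

0.100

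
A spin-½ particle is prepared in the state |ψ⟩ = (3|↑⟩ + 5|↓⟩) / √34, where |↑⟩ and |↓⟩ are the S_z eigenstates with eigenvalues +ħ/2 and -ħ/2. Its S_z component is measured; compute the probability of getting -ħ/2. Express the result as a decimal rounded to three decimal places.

The -ħ/2 outcome corresponds to |↓⟩. Its amplitude in |ψ⟩ is 5/√34.
P = |5|² / 34 = 25/34.

0.735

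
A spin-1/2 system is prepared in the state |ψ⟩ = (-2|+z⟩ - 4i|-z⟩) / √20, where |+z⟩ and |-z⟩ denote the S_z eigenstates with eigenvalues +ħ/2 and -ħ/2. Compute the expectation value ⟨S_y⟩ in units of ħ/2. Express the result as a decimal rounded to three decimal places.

0.800

⟨σ_y⟩ = 2 Im(a* b)/(|a|²+|b|²) with a = -2, b = -4i.
a* b = 8i, so ⟨σ_y⟩ = 16/20.
⟨S_y⟩ = (ħ/2)·⟨σ_y⟩.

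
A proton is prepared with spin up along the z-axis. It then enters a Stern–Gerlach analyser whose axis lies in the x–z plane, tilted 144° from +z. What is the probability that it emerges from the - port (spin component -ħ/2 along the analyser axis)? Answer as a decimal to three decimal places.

For spin-½, the probability of finding spin-up along an axis at angle θ to the initial spin direction is cos²(θ/2); spin-down is sin²(θ/2).
θ = 144°, so P = sin²(72°) ≈ 0.905.

0.905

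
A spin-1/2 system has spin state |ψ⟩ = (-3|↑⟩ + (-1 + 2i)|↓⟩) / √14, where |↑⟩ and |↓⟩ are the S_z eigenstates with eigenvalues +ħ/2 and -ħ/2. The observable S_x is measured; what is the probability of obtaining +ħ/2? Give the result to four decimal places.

|+x⟩ = (|↑⟩ + |↓⟩)/√2, so ⟨+x|ψ⟩ = (-4 + 2i) / (√2·√14).
P = |-4 + 2i|² / 28 = 20/28.

0.7143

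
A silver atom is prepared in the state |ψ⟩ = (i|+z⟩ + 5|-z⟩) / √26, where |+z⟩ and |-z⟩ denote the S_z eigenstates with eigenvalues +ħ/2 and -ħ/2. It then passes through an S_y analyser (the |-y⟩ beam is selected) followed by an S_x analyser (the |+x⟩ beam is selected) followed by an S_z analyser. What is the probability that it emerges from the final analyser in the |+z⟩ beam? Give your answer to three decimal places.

0.173

First analyser (S_y): P(|-y⟩) = |⟨-y|ψ⟩|² = 36/52.
After stage 1 the state is |-y⟩; P(|+x⟩) = |⟨+x|-y⟩|² = 1/2.
After stage 2 the state is |+x⟩; P(|+z⟩) = |⟨+z|+x⟩|² = 1/2.
Joint probability = 36/52 × 1/2 × 1/2 = 0.173.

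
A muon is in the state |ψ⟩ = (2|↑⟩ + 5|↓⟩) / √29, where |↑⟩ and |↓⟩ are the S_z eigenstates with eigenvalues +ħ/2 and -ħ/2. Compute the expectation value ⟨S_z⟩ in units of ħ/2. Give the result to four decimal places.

⟨σ_z⟩ = |a|² - |b|² divided by |a|²+|b|², with a, b the |↑⟩, |↓⟩ amplitudes.
= (4 - 25)/29 = -21/29.
⟨S_z⟩ = (ħ/2)·⟨σ_z⟩.

-0.7241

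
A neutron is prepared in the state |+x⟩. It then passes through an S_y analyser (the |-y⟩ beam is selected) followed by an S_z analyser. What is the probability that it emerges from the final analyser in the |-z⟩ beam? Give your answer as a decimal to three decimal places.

0.250

First analyser (S_y): from |+x⟩, P(|-y⟩) = 1/2.
After stage 1 the state is |-y⟩; P(|-z⟩) = |⟨-z|-y⟩|² = 1/2.
Joint probability = 1/2 × 1/2 = 0.250.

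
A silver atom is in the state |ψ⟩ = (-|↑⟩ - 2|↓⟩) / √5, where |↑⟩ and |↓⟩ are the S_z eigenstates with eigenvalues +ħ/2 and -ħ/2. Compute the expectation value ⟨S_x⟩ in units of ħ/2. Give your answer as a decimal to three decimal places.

0.800

⟨σ_x⟩ = 2 Re(a* b)/(|a|²+|b|²) with a = -1, b = -2.
a* b = 2, so ⟨σ_x⟩ = 4/5.
⟨S_x⟩ = (ħ/2)·⟨σ_x⟩.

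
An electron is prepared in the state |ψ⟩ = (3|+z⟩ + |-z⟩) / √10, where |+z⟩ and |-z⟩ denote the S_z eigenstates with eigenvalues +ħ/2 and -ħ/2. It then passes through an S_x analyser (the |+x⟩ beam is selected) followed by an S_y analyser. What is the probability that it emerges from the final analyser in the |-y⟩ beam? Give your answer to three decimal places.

0.400

First analyser (S_x): P(|+x⟩) = |⟨+x|ψ⟩|² = 16/20.
After stage 1 the state is |+x⟩; P(|-y⟩) = |⟨-y|+x⟩|² = 1/2.
Joint probability = 16/20 × 1/2 = 0.400.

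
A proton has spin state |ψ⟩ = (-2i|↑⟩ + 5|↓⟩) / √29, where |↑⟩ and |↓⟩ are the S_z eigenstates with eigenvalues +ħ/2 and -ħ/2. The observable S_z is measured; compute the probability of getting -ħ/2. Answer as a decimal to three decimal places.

0.862

The -ħ/2 outcome corresponds to |↓⟩. Its amplitude in |ψ⟩ is 5/√29.
P = |5|² / 29 = 25/29.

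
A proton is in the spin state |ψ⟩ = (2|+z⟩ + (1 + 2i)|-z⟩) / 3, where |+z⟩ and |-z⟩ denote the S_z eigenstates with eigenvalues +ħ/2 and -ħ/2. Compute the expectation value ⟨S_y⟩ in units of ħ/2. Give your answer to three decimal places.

⟨σ_y⟩ = 2 Im(a* b)/(|a|²+|b|²) with a = 2, b = (1 + 2i).
a* b = (2 + 4i), so ⟨σ_y⟩ = 8/9.
⟨S_y⟩ = (ħ/2)·⟨σ_y⟩.

0.889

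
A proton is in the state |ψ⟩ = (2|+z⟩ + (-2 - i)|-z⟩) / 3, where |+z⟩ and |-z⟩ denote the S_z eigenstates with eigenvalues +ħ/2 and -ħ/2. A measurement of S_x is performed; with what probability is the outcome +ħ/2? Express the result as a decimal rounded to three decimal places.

|+x⟩ = (|+z⟩ + |-z⟩)/√2, so ⟨+x|ψ⟩ = (-i) / (√2·3).
P = |-i|² / 18 = 1/18.

0.056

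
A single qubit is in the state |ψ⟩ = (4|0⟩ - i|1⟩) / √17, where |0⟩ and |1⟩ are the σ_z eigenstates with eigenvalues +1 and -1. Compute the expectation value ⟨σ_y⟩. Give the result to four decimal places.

-0.4706

⟨σ_y⟩ = 2 Im(a* b)/(|a|²+|b|²) with a = 4, b = -i.
a* b = -4i, so ⟨σ_y⟩ = -8/17.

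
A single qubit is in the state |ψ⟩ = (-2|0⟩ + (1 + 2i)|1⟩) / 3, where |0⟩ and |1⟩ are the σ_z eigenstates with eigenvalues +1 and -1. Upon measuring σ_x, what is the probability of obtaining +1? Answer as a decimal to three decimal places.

0.278

|+x⟩ = (|0⟩ + |1⟩)/√2, so ⟨+x|ψ⟩ = (-1 + 2i) / (√2·3).
P = |-1 + 2i|² / 18 = 5/18.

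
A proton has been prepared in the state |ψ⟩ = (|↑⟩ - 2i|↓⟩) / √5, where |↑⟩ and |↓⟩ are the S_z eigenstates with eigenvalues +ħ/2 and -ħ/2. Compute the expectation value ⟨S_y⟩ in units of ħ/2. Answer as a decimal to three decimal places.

⟨σ_y⟩ = 2 Im(a* b)/(|a|²+|b|²) with a = 1, b = -2i.
a* b = -2i, so ⟨σ_y⟩ = -4/5.
⟨S_y⟩ = (ħ/2)·⟨σ_y⟩.

-0.800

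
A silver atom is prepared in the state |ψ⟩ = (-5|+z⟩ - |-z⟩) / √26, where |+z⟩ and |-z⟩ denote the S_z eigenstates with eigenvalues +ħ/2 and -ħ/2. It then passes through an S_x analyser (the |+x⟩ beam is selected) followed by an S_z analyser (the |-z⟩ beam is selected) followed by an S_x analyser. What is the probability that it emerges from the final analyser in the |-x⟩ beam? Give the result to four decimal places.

First analyser (S_x): P(|+x⟩) = |⟨+x|ψ⟩|² = 36/52.
After stage 1 the state is |+x⟩; P(|-z⟩) = |⟨-z|+x⟩|² = 1/2.
After stage 2 the state is |-z⟩; P(|-x⟩) = |⟨-x|-z⟩|² = 1/2.
Joint probability = 36/52 × 1/2 × 1/2 = 0.1731.

0.1731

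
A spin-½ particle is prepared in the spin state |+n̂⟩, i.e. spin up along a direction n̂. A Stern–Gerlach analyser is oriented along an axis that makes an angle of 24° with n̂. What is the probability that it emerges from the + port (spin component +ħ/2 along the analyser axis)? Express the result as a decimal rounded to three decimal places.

For spin-½, the probability of finding spin-up along an axis at angle θ to the initial spin direction is cos²(θ/2); spin-down is sin²(θ/2).
θ = 24°, so P = cos²(12°) ≈ 0.957.

0.957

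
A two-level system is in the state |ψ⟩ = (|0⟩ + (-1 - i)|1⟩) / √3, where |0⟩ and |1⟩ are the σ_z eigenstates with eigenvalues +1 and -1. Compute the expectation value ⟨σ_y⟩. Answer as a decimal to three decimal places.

-0.667

⟨σ_y⟩ = 2 Im(a* b)/(|a|²+|b|²) with a = 1, b = (-1 - i).
a* b = (-1 - i), so ⟨σ_y⟩ = -2/3.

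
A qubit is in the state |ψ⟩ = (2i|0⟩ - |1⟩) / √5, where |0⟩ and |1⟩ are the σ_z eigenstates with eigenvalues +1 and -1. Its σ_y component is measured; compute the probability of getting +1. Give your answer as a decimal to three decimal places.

0.900

|+y⟩ = (|0⟩ + i|1⟩)/√2, so ⟨+y|ψ⟩ = (3i) / (√2·√5).
P = |3i|² / 10 = 9/10.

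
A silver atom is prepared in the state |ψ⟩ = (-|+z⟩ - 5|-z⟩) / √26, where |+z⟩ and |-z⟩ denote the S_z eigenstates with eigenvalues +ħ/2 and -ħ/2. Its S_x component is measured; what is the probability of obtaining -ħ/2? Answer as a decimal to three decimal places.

0.308

|-x⟩ = (|+z⟩ - |-z⟩)/√2, so ⟨-x|ψ⟩ = (4) / (√2·√26).
P = |4|² / 52 = 16/52.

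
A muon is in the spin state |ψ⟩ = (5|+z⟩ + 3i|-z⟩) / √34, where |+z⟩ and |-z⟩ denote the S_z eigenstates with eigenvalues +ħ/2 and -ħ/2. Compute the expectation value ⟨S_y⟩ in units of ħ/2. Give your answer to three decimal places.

0.882

⟨σ_y⟩ = 2 Im(a* b)/(|a|²+|b|²) with a = 5, b = 3i.
a* b = 15i, so ⟨σ_y⟩ = 30/34.
⟨S_y⟩ = (ħ/2)·⟨σ_y⟩.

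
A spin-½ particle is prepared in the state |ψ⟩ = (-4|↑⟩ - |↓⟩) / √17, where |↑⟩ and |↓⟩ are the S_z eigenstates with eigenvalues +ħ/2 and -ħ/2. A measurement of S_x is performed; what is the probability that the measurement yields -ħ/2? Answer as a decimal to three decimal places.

|-x⟩ = (|↑⟩ - |↓⟩)/√2, so ⟨-x|ψ⟩ = (-3) / (√2·√17).
P = |-3|² / 34 = 9/34.

0.265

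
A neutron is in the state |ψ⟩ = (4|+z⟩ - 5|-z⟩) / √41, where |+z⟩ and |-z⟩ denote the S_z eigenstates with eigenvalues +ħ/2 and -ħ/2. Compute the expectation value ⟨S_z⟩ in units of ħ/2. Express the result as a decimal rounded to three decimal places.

-0.220

⟨σ_z⟩ = |a|² - |b|² divided by |a|²+|b|², with a, b the |+z⟩, |-z⟩ amplitudes.
= (16 - 25)/41 = -9/41.
⟨S_z⟩ = (ħ/2)·⟨σ_z⟩.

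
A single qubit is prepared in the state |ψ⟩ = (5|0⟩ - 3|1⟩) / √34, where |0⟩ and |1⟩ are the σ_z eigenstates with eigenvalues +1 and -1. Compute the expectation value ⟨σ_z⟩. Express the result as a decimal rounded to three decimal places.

⟨σ_z⟩ = |a|² - |b|² divided by |a|²+|b|², with a, b the |0⟩, |1⟩ amplitudes.
= (25 - 9)/34 = 16/34.

0.471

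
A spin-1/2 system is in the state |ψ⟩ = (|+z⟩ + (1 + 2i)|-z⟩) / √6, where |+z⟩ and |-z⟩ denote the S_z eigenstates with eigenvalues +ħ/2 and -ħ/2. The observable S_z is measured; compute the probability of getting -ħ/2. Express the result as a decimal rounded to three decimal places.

The -ħ/2 outcome corresponds to |-z⟩. Its amplitude in |ψ⟩ is (1 + 2i)/√6.
P = |1 + 2i|² / 6 = 5/6.

0.833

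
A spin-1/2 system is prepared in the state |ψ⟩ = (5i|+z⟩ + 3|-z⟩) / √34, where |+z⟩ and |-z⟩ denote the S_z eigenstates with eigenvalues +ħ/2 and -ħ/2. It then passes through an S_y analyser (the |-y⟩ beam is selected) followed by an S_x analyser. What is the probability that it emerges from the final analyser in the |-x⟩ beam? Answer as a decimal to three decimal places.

0.471

First analyser (S_y): P(|-y⟩) = |⟨-y|ψ⟩|² = 64/68.
After stage 1 the state is |-y⟩; P(|-x⟩) = |⟨-x|-y⟩|² = 1/2.
Joint probability = 64/68 × 1/2 = 0.471.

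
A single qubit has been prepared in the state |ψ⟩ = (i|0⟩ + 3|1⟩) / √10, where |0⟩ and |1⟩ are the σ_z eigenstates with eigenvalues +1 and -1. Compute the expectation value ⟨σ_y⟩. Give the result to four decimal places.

-0.6000

⟨σ_y⟩ = 2 Im(a* b)/(|a|²+|b|²) with a = i, b = 3.
a* b = -3i, so ⟨σ_y⟩ = -6/10.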